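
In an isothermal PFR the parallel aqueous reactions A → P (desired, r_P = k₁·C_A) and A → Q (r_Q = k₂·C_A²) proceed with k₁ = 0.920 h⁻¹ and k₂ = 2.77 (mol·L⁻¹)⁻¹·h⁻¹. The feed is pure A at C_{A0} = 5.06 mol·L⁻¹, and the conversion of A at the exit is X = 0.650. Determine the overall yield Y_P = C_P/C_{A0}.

C_A = C_{A0}(1−X) = 1.771 mol·L⁻¹.
Along a PFR/batch, dC_P/dC_A = −r_P/(r_P+r_Q) = −k₁/(k₁+k₂·C_A).
Integrating from C_{A0} to C_A: C_P = (0.920/2.77)·ln[(0.920+2.77·5.06)/(0.920+2.77·1.77)] = 0.3321·ln(14.94/5.826) = 0.3127 mol·L⁻¹.
Y_P = C_P/C_{A0} = 0.3127/5.06 = 0.0618.

0.0618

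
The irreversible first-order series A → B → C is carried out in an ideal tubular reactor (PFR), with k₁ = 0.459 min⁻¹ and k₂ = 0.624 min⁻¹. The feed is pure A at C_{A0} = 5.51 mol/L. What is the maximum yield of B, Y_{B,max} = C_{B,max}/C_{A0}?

0.313

For a first-order series the maximum intermediate yield is C_{B,max}/C_{A0} = (k₁/k₂)^[k₂/(k₂−k₁)].
= (0.459/0.624)^(0.624/(0.624−0.459)) = (0.7356)^(3.782) = 0.3130.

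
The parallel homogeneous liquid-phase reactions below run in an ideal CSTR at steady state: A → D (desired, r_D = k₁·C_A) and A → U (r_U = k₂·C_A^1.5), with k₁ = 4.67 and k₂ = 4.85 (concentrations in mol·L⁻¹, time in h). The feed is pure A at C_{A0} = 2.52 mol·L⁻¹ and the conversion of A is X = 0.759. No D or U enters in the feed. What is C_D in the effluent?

Exit C_A = C_{A0}(1−X) = 2.52×0.241 = 0.6073 mol·L⁻¹.
Rates in a CSTR are evaluated at the outlet concentration: r_D = 4.67×0.6073 = 2.836, r_U = 4.85×0.6073^1.5 = 2.295.
Fraction of consumed A going to D: r_D/(r_D+r_U) = 0.5527.
C_D = 0.5527·C_{A0}·X = 0.5527×2.52×0.759 = 1.06 mol·L⁻¹.

1.06 mol·L⁻¹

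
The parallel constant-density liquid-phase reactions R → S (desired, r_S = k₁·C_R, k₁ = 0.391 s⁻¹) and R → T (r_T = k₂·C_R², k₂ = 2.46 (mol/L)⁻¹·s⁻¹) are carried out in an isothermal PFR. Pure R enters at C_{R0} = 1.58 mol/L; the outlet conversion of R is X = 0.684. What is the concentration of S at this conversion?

C_R = C_{R0}(1−X) = 0.4993 mol/L.
Along a PFR/batch, dC_S/dC_R = −r_S/(r_S+r_T) = −k₁/(k₁+k₂·C_R).
Integrating from C_{R0} to C_R: C_S = (0.391/2.46)·ln[(0.391+2.46·1.58)/(0.391+2.46·0.499)] = 0.1589·ln(4.278/1.619) = 0.1544 mol/L.

0.154 mol/L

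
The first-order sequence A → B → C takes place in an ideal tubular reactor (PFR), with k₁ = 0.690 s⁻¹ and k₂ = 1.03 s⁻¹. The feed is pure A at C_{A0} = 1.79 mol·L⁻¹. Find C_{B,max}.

0.532 mol·L⁻¹

For a first-order series the maximum intermediate yield is C_{B,max}/C_{A0} = (k₁/k₂)^[k₂/(k₂−k₁)].
= (0.690/1.03)^(1.03/(1.03−0.690)) = (0.6699)^(3.029) = 0.2971.
C_{B,max} = 0.2971×1.79 = 0.532 mol·L⁻¹.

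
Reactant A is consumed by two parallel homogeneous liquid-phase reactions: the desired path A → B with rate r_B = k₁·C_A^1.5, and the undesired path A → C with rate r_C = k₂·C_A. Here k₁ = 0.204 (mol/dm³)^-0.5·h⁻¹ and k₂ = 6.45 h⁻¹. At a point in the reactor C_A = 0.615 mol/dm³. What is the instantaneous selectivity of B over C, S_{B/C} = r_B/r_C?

0.0248

S_{B/C} = r_B/r_C = (k₁·C_A^1.5)/(k₂·C_A) = (k₁/k₂)·C_A^0.5.
= (0.204×0.6150^1.5) / (6.45×0.6150) = 0.09839/3.967 = 0.0248.
Since the desired path is higher order in A, keeping C_A high (PFR or concentrated feed) favours B.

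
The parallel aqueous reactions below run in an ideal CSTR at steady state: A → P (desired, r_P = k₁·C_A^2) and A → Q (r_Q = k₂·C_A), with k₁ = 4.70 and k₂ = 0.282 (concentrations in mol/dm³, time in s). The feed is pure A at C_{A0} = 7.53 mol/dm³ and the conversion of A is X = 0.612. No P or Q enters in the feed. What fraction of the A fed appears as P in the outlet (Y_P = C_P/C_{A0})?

Exit C_A = C_{A0}(1−X) = 7.53×0.388 = 2.922 mol/dm³.
Rates in a CSTR are evaluated at the outlet concentration: r_P = 4.70×2.922^2 = 40.12, r_Q = 0.282×2.922 = 0.8239.
Fraction of consumed A going to P: r_P/(r_P+r_Q) = 0.9799.
C_P = 0.9799·C_{A0}·X = 0.9799×7.53×0.612 = 4.52 mol/dm³; Y_P = C_P/C_{A0} = 0.600.

0.600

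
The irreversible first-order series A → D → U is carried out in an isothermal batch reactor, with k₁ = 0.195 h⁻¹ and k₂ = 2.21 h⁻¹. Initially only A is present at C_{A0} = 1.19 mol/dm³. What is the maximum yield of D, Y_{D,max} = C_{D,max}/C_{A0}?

At the optimum, C_{D,max}/C_{A0} = (k₁/k₂)^[k₂/(k₂−k₁)].
= (0.195/2.21)^(2.21/(2.21−0.195)) = (0.08824)^(1.097) = 0.06976.

0.0698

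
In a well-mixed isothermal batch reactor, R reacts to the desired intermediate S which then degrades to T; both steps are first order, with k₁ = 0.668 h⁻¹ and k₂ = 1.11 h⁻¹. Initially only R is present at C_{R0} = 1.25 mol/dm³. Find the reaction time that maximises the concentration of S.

The intermediate peaks when r₁ = r₂, i.e. k₁e^(−k₁t) = k₂e^(−k₂t), giving t_opt = ln(k₂/k₁)/(k₂−k₁).
= ln(1.11/0.668)/(1.11−0.668) = ln(1.662)/0.4420 = 0.5078/0.4420 = 1.15 h.

1.15 h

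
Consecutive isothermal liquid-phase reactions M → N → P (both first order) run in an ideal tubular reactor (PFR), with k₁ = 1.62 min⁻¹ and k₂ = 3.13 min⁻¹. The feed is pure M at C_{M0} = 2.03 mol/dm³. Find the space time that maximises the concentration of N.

0.436 min

The intermediate peaks when r₁ = r₂, i.e. k₁e^(−k₁τ) = k₂e^(−k₂τ), giving τ_opt = ln(k₂/k₁)/(k₂−k₁).
= ln(3.13/1.62)/(3.13−1.62) = ln(1.932)/1.510 = 0.6586/1.510 = 0.436 min.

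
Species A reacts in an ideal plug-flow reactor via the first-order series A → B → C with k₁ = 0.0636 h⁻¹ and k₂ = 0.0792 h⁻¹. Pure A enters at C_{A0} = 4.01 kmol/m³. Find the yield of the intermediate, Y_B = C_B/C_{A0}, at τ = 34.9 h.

0.186

Solving the coupled first-order balances gives C_B(τ) = [k₁/(k₂−k₁)]·C_{A0}·(e^(−k₁τ) − e^(−k₂τ)).
e^(−k₁τ) = e^(−0.0636×34.9) = e^(−2.220) = 0.1086; e^(−k₂τ) = e^(−2.764) = 0.06303.
C_B = 0.0636×4.01/(0.0792−0.0636) × (0.1086−0.06303) = 16.35×0.04561 = 0.7457 kmol/m³.
Y_B = C_B/C_{A0} = 0.7457/4.01 = 0.186.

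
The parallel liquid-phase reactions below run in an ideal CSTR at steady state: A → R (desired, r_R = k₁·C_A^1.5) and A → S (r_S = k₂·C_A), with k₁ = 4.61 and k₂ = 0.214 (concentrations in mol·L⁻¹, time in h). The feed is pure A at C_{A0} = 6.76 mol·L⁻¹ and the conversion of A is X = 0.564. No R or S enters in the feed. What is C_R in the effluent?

Exit C_A = C_{A0}(1−X) = 6.76×0.436 = 2.947 mol·L⁻¹.
In a CSTR the entire volume is at exit conditions, so r_R = 4.61×2.947^1.5 = 23.33 and r_S = 0.214×2.947 = 0.6307.
Fraction of consumed A going to R: r_R/(r_R+r_S) = 0.9737.
C_R = 0.9737·C_{A0}·X = 0.9737×6.76×0.564 = 3.71 mol·L⁻¹.

3.71 mol·L⁻¹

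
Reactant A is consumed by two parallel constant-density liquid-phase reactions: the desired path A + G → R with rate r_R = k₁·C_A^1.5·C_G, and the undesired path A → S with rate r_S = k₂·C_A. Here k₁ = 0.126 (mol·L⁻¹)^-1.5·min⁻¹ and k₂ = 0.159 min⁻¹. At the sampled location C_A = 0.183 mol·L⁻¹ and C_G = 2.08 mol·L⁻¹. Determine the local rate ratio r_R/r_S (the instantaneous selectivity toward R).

S_{R/S} = r_R/r_S = (k₁·C_A^1.5·C_G)/(k₂·C_A) = (k₁/k₂)·C_A^0.5·C_G.
= (0.126×0.1830^1.5×2.080) / (0.159×0.1830) = 0.02052/0.02910 = 0.705.
Since the desired path is higher order in A, keeping C_A high (PFR or concentrated feed) favours R.

0.705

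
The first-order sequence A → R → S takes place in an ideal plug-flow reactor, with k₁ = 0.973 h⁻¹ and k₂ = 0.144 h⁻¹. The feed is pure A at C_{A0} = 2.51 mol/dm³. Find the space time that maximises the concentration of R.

2.30 h

Setting dC_R/dτ = 0 gives τ_opt = ln(k₂/k₁)/(k₂−k₁).
= ln(0.144/0.973)/(0.144−0.973) = ln(0.1480)/-0.8290 = -1.911/-0.8290 = 2.30 h.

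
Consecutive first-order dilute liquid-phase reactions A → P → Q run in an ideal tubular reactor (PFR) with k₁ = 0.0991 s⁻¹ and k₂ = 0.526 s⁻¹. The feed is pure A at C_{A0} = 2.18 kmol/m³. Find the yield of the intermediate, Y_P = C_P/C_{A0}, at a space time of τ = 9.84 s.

For first-order series with pure A initially, C_P(τ) = k₁C_{A0}/(k₂−k₁)·(e^(−k₁τ) − e^(−k₂τ)).
e^(−k₁τ) = e^(−0.0991×9.84) = e^(−0.9751) = 0.3771; e^(−k₂τ) = e^(−5.176) = 0.005651.
C_P = 0.0991×2.18/(0.526−0.0991) × (0.3771−0.005651) = 0.5061×0.3715 = 0.1880 kmol/m³.
Y_P = C_P/C_{A0} = 0.1880/2.18 = 0.0862.

0.0862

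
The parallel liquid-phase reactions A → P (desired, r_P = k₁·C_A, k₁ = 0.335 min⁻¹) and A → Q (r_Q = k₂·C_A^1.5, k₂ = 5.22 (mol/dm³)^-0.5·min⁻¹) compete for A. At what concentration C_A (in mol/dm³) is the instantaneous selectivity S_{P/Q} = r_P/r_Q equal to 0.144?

0.199 mol/dm³

S_{P/Q} = (k₁/k₂)·C_A^-0.5 ⇒ C_A = (S·k₂/k₁)^(-2).
= (0.144×5.22/0.335)^(-2) = (2.244)^(-2) = 0.199 mol/dm³.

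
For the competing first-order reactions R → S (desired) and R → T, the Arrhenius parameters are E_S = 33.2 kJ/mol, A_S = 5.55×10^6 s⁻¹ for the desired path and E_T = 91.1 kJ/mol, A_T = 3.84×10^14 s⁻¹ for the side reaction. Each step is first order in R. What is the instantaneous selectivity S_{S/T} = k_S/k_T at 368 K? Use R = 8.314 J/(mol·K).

k_S/k_T = (A_S/A_T)·exp[−(E_S−E_T)/(RT)] = (A_S/A_T)·exp[(E_T−E_S)/(RT)].
(E_T−E_S)/(RT) = (91.1−33.2)×10³/(8.314×368) = 57900/3060 = 18.92.
k_S/k_T = (5.55×10^6/3.84×10^14)·exp(18.92) = 1.445×10^-8 × 1.655×10^8 = 2.39.

2.39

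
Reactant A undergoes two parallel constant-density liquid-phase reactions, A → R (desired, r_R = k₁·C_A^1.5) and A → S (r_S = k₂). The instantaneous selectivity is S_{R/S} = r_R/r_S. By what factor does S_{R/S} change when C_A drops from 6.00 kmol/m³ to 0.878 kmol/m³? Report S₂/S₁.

0.0560

S_{R/S} = (k₁/k₂)·C_A^1.5, so S₂/S₁ = (C_{A,2}/C_{A,1})^1.5.
= (0.878/6.00)^1.5 = (0.1463)^1.5 = 0.0560.
Selectivity toward R falls as C_A falls — high-concentration operation is favoured.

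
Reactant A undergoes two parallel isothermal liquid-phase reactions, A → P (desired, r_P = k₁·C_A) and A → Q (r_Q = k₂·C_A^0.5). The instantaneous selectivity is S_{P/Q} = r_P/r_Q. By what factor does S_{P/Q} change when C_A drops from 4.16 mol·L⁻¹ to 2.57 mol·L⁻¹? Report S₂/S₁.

S_{P/Q} = (k₁/k₂)·C_A^0.5, so S₂/S₁ = (C_{A,2}/C_{A,1})^0.5.
= (2.57/4.16)^0.5 = (0.6178)^0.5 = 0.786.

0.786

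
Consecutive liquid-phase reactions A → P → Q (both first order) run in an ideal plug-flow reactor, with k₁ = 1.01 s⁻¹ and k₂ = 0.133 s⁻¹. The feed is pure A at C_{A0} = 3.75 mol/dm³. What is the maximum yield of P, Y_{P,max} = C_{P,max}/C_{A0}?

0.735

For a first-order series the maximum intermediate yield is C_{P,max}/C_{A0} = (k₁/k₂)^[k₂/(k₂−k₁)].
= (1.01/0.133)^(0.133/(0.133−1.01)) = (7.594)^(-0.1517) = 0.7353.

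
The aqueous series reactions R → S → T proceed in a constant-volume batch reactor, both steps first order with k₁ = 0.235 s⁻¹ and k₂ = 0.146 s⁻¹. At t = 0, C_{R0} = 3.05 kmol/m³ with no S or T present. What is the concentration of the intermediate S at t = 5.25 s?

1.40 kmol/m³

The intermediate concentration in a first-order A→B→C sequence is C_S = k₁C_{R0}(e^(−k₁t) − e^(−k₂t))/(k₂−k₁).
e^(−k₁t) = e^(−0.235×5.25) = e^(−1.234) = 0.2912; e^(−k₂t) = e^(−0.7665) = 0.4646.
C_S = 0.235×3.05/(0.146−0.235) × (0.2912−0.4646) = (-8.053)×(-0.1734) = 1.397 kmol/m³.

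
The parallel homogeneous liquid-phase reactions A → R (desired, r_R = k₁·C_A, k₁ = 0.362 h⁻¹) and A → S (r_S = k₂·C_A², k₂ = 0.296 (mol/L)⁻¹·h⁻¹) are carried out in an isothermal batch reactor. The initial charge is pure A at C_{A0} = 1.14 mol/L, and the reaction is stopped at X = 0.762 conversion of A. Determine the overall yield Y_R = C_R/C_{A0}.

0.492

C_A = C_{A0}(1−X) = 0.2713 mol/L.
Along a PFR/batch, dC_R/dC_A = −r_R/(r_R+r_S) = −k₁/(k₁+k₂·C_A).
Integrating from C_{A0} to C_A: C_R = (0.362/0.296)·ln[(0.362+0.296·1.14)/(0.362+0.296·0.271)] = 1.223·ln(0.6994/0.4423) = 0.5604 mol/L.
Y_R = C_R/C_{A0} = 0.5604/1.14 = 0.492.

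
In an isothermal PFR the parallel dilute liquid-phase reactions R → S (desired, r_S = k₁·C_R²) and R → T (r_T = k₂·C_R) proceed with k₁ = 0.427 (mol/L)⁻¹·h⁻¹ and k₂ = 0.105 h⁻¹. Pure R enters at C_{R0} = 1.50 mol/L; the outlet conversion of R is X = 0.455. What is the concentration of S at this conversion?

C_R = C_{R0}(1−X) = 0.8175 mol/L.
Along a PFR/batch, dC_T/dC_R = −r_T/(r_S+r_T) = −k₂/(k₂+k₁·C_R).
Integrating from C_{R0} to C_R: C_T = (0.105/0.427)·ln[(0.105+0.427·1.50)/(0.105+0.427·0.817)] = 0.2459·ln(0.7455/0.4541) = 0.1219 mol/L.
Then C_S = (C_{R0}−C_R) − C_T = 0.6825 − 0.1219 = 0.5606 mol/L.

0.561 mol/L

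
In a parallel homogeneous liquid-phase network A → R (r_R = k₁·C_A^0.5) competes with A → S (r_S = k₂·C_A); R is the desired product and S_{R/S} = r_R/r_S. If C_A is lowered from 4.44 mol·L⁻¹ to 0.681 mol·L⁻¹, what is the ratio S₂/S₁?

2.55

S_{R/S} = (k₁/k₂)·C_A^-0.5, so S₂/S₁ = (C_{A,2}/C_{A,1})^-0.5.
= (0.681/4.44)^(-0.5) = (0.1534)^(-0.5) = 2.55.
Selectivity toward R rises as C_A falls — low-concentration operation is favoured.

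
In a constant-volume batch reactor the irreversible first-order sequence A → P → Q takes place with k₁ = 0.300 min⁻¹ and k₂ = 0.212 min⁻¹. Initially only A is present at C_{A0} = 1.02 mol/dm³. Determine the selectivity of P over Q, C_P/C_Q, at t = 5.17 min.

For first-order series with pure A initially, C_P(t) = k₁C_{A0}/(k₂−k₁)·(e^(−k₁t) − e^(−k₂t)).
e^(−k₁t) = e^(−0.300×5.17) = e^(−1.551) = 0.2120; e^(−k₂t) = e^(−1.096) = 0.3342.
C_P = 0.300×1.02/(0.212−0.300) × (0.2120−0.3342) = (-3.477)×(-0.1222) = 0.4248 mol/dm³.
C_A = C_{A0}e^(−k₁t) = 0.2163 mol/dm³, so C_Q = C_{A0}−C_A−C_P = 0.3790 mol/dm³; C_P/C_Q = 1.12.

1.12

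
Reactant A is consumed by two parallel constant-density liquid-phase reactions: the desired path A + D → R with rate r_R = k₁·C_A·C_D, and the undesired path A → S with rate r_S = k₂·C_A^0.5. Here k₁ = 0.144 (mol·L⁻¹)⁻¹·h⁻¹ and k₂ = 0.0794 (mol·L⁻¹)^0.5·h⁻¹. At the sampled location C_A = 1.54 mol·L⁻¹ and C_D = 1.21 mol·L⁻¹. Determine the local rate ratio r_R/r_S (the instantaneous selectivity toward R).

2.72

S_{R/S} = r_R/r_S = (k₁·C_A·C_D)/(k₂·C_A^0.5) = (k₁/k₂)·C_A^0.5·C_D.
= (0.144×1.540×1.210) / (0.0794×1.540^0.5) = 0.2683/0.09853 = 2.72.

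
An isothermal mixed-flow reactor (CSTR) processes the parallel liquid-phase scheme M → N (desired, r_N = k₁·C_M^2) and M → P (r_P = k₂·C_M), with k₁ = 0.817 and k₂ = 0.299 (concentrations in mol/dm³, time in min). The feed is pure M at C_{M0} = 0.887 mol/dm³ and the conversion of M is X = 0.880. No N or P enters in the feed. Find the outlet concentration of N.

Exit C_M = C_{M0}(1−X) = 0.887×0.120 = 0.1064 mol/dm³.
In a CSTR the entire volume is at exit conditions, so r_N = 0.817×0.1064^2 = 0.009256 and r_P = 0.299×0.1064 = 0.03183.
Fraction of consumed M going to N: r_N/(r_N+r_P) = 0.2253.
C_N = 0.2253·C_{M0}·X = 0.2253×0.887×0.880 = 0.176 mol/dm³.

0.176 mol/dm³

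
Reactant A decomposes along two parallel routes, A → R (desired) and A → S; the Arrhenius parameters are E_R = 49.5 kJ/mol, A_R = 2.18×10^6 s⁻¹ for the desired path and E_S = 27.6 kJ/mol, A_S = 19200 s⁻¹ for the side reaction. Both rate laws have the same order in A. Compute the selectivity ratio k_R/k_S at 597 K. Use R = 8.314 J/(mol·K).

Since both paths have the same order in A, the concentration cancels and S_{R/S} = k_R/k_S = (A_R/A_S)·exp[(E_S−E_R)/(RT)].
(E_S−E_R)/(RT) = (27.6−49.5)×10³/(8.314×597) = -21900/4963 = -4.412.
k_R/k_S = (2.18×10^6/19200)·exp(-4.412) = 113.5 × 0.01213 = 1.38.

1.38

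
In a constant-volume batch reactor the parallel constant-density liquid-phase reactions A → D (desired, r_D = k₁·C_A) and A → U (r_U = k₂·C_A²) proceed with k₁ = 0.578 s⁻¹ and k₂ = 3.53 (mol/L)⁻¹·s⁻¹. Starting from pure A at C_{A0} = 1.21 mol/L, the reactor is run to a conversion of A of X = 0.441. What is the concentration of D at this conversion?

0.0805 mol/L

C_A = C_{A0}(1−X) = 0.6764 mol/L.
Along a PFR/batch, dC_D/dC_A = −r_D/(r_D+r_U) = −k₁/(k₁+k₂·C_A).
Integrating from C_{A0} to C_A: C_D = (0.578/3.53)·ln[(0.578+3.53·1.21)/(0.578+3.53·0.676)] = 0.1637·ln(4.849/2.966) = 0.08052 mol/L.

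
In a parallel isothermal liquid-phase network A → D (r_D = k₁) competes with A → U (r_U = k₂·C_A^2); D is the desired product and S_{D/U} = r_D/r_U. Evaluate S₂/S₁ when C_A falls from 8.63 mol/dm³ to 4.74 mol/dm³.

S_{D/U} = (k₁/k₂)·C_A^-2, so S₂/S₁ = (C_{A,2}/C_{A,1})^-2.
= (4.74/8.63)^(-2) = (0.5492)^(-2) = 3.31.
Selectivity toward D rises as C_A falls — low-concentration operation is favoured.

3.31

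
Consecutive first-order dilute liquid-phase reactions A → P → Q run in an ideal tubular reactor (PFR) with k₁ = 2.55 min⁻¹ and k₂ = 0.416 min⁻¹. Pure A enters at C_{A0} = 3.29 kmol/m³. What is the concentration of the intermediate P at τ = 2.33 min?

The intermediate concentration in a first-order A→B→C sequence is C_P = k₁C_{A0}(e^(−k₁τ) − e^(−k₂τ))/(k₂−k₁).
e^(−k₁τ) = e^(−2.55×2.33) = e^(−5.941) = 0.002628; e^(−k₂τ) = e^(−0.9693) = 0.3794.
C_P = 2.55×3.29/(0.416−2.55) × (0.002628−0.3794) = (-3.931)×(-0.3767) = 1.481 kmol/m³.

1.48 kmol/m³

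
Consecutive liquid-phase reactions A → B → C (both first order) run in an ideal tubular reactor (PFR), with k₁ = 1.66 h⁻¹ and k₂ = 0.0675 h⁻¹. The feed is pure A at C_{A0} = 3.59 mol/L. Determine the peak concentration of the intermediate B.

Evaluating C_B at τ_opt = ln(k₂/k₁)/(k₂−k₁) gives C_{B,max}/C_{A0} = (k₁/k₂)^[k₂/(k₂−k₁)].
= (1.66/0.0675)^(0.0675/(0.0675−1.66)) = (24.59)^(-0.04239) = 0.8731.
C_{B,max} = 0.8731×3.59 = 3.13 mol/L.

3.13 mol/L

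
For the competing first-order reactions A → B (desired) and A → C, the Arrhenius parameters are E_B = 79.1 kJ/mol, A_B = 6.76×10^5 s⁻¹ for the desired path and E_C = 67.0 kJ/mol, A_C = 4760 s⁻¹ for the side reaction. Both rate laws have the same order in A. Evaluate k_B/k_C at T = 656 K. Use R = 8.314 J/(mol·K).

k_B/k_C = (A_B/A_C)·exp[−(E_B−E_C)/(RT)] = (A_B/A_C)·exp[(E_C−E_B)/(RT)].
(E_C−E_B)/(RT) = (67.0−79.1)×10³/(8.314×656) = -12100/5454 = -2.219.
k_B/k_C = (6.76×10^5/4760)·exp(-2.219) = 142.0 × 0.1088 = 15.4.
Since E_B > E_C, raising the temperature improves selectivity toward B.

15.4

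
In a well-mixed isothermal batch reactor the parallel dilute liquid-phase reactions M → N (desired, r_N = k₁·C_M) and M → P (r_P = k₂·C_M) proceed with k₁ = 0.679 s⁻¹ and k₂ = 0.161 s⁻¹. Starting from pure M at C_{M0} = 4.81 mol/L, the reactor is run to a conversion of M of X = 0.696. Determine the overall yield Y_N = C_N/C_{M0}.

0.563

C_M = C_{M0}(1−X) = 1.462 mol/L.
Both paths are first order in M, so the instantaneous fraction to N is constant: dC_N/d(−C_M) = k₁/(k₁+k₂) = 0.8083.
C_N = 0.8083·(C_{M0}−C_M) = 0.8083×3.348 = 2.71 mol/L.
Y_N = C_N/C_{M0} = 2.706/4.81 = 0.563.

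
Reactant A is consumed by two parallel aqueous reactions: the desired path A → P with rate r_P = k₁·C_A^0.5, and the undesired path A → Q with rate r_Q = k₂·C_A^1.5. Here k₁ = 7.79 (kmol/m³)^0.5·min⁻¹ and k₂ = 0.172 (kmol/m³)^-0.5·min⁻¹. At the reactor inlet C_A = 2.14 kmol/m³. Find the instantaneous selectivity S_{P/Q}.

S_{P/Q} = r_P/r_Q = (k₁·C_A^0.5)/(k₂·C_A^1.5) = (k₁/k₂)·C_A⁻¹.
= (7.79×2.140^0.5) / (0.172×2.140^1.5) = 11.40/0.5385 = 21.2.
The undesired path is higher order in A, so low C_A (CSTR or dilute feed) favours P.

21.2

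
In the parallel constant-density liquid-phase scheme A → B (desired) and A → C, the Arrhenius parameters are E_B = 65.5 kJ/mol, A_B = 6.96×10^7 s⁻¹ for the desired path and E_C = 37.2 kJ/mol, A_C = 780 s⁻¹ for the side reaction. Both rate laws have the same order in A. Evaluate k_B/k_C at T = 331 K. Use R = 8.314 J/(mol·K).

k_B/k_C = (A_B/A_C)·exp[−(E_B−E_C)/(RT)] = (A_B/A_C)·exp[(E_C−E_B)/(RT)].
(E_C−E_B)/(RT) = (37.2−65.5)×10³/(8.314×331) = -28300/2752 = -10.28.
k_B/k_C = (6.96×10^7/780)·exp(-10.28) = 89231 × 3.419×10^-5 = 3.05.

3.05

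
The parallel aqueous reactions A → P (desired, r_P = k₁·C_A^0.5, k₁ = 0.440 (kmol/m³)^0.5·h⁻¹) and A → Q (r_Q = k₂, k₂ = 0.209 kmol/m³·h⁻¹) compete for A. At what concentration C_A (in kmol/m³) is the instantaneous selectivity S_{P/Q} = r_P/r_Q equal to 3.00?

S_{P/Q} = (k₁/k₂)·C_A^0.5 ⇒ C_A = (S·k₂/k₁)^(2).
= (3.00×0.209/0.440)^(2) = (1.425)^(2) = 2.03 kmol/m³.

2.03 kmol/m³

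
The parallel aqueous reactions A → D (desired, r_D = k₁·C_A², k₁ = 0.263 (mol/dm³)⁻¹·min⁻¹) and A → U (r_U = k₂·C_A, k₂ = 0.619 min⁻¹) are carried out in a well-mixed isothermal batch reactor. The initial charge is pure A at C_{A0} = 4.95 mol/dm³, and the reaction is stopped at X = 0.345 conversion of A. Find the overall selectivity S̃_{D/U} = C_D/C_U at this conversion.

C_A = C_{A0}(1−X) = 3.242 mol/dm³.
Along a PFR/batch, dC_U/dC_A = −r_U/(r_D+r_U) = −k₂/(k₂+k₁·C_A).
Integrating from C_{A0} to C_A: C_U = (0.619/0.263)·ln[(0.619+0.263·4.95)/(0.619+0.263·3.24)] = 2.354·ln(1.921/1.472) = 0.6269 mol/dm³.
Then C_D = (C_{A0}−C_A) − C_U = 1.708 − 0.6269 = 1.081 mol/dm³.
S̃_{D/U} = C_D/C_U = 1.081/0.6269 = 1.72.

1.72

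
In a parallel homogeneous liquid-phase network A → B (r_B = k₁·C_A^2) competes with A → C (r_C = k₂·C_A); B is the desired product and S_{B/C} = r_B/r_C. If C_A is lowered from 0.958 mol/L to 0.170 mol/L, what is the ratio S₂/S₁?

S_{B/C} = (k₁/k₂)·C_A, so S₂/S₁ = (C_{A,2}/C_{A,1}).
= 0.170/0.958 = 0.177.

0.177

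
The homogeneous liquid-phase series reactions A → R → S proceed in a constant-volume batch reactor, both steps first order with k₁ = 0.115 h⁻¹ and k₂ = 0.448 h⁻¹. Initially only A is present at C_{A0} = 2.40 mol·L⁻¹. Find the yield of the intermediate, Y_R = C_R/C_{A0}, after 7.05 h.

Solving the coupled first-order balances gives C_R(t) = [k₁/(k₂−k₁)]·C_{A0}·(e^(−k₁t) − e^(−k₂t)).
e^(−k₁t) = e^(−0.115×7.05) = e^(−0.8107) = 0.4445; e^(−k₂t) = e^(−3.158) = 0.04249.
C_R = 0.115×2.40/(0.448−0.115) × (0.4445−0.04249) = 0.8288×0.4020 = 0.3332 mol·L⁻¹.
Y_R = C_R/C_{A0} = 0.3332/2.40 = 0.139.

0.139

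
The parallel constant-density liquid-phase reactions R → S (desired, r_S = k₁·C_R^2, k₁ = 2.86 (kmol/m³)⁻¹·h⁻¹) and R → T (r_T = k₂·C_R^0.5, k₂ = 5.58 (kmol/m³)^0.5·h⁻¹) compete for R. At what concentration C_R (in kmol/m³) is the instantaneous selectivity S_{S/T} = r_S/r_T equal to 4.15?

4.03 kmol/m³

S_{S/T} = (k₁/k₂)·C_R^1.5 ⇒ C_R = (S·k₂/k₁)^(1/1.5).
= (4.15×5.58/2.86)^(0.6667) = (8.097)^(0.6667) = 4.03 kmol/m³.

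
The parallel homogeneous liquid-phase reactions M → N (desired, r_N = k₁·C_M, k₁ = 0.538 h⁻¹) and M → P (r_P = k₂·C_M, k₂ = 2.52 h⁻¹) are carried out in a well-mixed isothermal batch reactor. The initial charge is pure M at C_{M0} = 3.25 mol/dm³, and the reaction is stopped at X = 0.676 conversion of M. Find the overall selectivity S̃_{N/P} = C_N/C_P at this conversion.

C_M = C_{M0}(1−X) = 1.053 mol/dm³.
Both paths are first order in M, so the instantaneous fraction to N is constant: dC_N/d(−C_M) = k₁/(k₁+k₂) = 0.1759.
C_N = 0.1759·(C_{M0}−C_M) = 0.1759×2.197 = 0.387 mol/dm³.
C_P = (C_{M0}−C_M)−C_N = 1.810 mol/dm³; S̃_{N/P} = 0.3865/1.810 = 0.213.

0.213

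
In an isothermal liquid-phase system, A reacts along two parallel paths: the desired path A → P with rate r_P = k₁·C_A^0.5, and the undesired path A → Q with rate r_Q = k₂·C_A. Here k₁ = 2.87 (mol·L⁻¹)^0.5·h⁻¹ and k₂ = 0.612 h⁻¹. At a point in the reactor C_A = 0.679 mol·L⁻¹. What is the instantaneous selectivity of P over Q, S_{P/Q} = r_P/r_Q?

S_{P/Q} = r_P/r_Q = (k₁·C_A^0.5)/(k₂·C_A) = (k₁/k₂)·C_A^-0.5.
= (2.87×0.6790^0.5) / (0.612×0.6790) = 2.365/0.4155 = 5.69.

5.69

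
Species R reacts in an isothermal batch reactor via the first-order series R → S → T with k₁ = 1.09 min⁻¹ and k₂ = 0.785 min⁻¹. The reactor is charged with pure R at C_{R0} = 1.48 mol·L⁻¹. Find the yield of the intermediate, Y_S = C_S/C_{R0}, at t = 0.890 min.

For first-order series with pure R initially, C_S(t) = k₁C_{R0}/(k₂−k₁)·(e^(−k₁t) − e^(−k₂t)).
e^(−k₁t) = e^(−1.09×0.890) = e^(−0.9701) = 0.3790; e^(−k₂t) = e^(−0.6986) = 0.4973.
C_S = 1.09×1.48/(0.785−1.09) × (0.3790−0.4973) = (-5.289)×(-0.1182) = 0.6252 mol·L⁻¹.
Y_S = C_S/C_{R0} = 0.6252/1.48 = 0.422.

0.422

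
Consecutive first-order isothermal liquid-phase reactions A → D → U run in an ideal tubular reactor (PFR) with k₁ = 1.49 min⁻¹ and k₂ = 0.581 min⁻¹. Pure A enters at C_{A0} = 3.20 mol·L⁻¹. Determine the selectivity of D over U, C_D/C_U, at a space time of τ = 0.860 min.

The intermediate concentration in a first-order A→B→C sequence is C_D = k₁C_{A0}(e^(−k₁τ) − e^(−k₂τ))/(k₂−k₁).
e^(−k₁τ) = e^(−1.49×0.860) = e^(−1.281) = 0.2776; e^(−k₂τ) = e^(−0.4997) = 0.6067.
C_D = 1.49×3.20/(0.581−1.49) × (0.2776−0.6067) = (-5.245)×(-0.3291) = 1.726 mol·L⁻¹.
C_A = C_{A0}e^(−k₁τ) = 0.8885 mol·L⁻¹, so C_U = C_{A0}−C_A−C_D = 0.5853 mol·L⁻¹; C_D/C_U = 2.95.

2.95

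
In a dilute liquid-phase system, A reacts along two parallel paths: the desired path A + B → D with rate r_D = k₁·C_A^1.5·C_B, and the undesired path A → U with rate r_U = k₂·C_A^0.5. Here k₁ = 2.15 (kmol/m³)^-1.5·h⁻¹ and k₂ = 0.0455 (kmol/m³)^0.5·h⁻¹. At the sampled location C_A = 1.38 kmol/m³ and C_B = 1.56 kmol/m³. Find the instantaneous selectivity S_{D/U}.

102

S_{D/U} = r_D/r_U = (k₁·C_A^1.5·C_B)/(k₂·C_A^0.5) = (k₁/k₂)·C_A·C_B.
= (2.15×1.380^1.5×1.560) / (0.0455×1.380^0.5) = 5.437/0.05345 = 102.
Since the desired path is higher order in A, keeping C_A high (PFR or concentrated feed) favours D.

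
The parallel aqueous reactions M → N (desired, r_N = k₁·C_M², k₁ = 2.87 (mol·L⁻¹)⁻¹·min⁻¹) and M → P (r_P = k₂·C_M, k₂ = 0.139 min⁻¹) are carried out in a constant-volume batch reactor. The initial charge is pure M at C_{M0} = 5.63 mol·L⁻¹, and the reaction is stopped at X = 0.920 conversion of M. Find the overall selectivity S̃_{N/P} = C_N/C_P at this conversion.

43.0

C_M = C_{M0}(1−X) = 0.4504 mol·L⁻¹.
Along a PFR/batch, dC_P/dC_M = −r_P/(r_N+r_P) = −k₂/(k₂+k₁·C_M).
Integrating from C_{M0} to C_M: C_P = (0.139/2.87)·ln[(0.139+2.87·5.63)/(0.139+2.87·0.450)] = 0.04843·ln(16.30/1.432) = 0.1178 mol·L⁻¹.
Then C_N = (C_{M0}−C_M) − C_P = 5.180 − 0.1178 = 5.062 mol·L⁻¹.
S̃_{N/P} = C_N/C_P = 5.062/0.1178 = 43.0.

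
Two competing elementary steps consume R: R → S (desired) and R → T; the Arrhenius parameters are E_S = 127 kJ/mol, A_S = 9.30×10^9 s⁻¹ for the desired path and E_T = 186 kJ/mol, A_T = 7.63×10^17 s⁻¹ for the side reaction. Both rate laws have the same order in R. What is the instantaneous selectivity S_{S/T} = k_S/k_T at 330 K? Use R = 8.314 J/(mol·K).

With equal orders, S_{S/T} = k_S/k_T = (A_S/A_T)·exp[(E_T−E_S)/(RT)].
(E_T−E_S)/(RT) = (186−127)×10³/(8.314×330) = 59000/2744 = 21.50.
k_S/k_T = (9.30×10^9/7.63×10^17)·exp(21.50) = 1.219×10^-8 × 2.184×10^9 = 26.6.
Since E_S < E_T, lowering the temperature improves selectivity toward S.

26.6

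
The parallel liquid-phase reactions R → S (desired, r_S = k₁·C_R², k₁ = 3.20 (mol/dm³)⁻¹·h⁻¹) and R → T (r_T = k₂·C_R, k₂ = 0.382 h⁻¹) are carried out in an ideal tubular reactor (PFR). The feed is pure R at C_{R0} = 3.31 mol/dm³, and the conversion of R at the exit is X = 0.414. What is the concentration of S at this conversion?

C_R = C_{R0}(1−X) = 1.940 mol/dm³.
Along a PFR/batch, dC_T/dC_R = −r_T/(r_S+r_T) = −k₂/(k₂+k₁·C_R).
Integrating from C_{R0} to C_R: C_T = (0.382/3.20)·ln[(0.382+3.20·3.31)/(0.382+3.20·1.94)] = 0.1194·ln(10.97/6.589) = 0.06090 mol/dm³.
Then C_S = (C_{R0}−C_R) − C_T = 1.370 − 0.06090 = 1.309 mol/dm³.

1.31 mol/dm³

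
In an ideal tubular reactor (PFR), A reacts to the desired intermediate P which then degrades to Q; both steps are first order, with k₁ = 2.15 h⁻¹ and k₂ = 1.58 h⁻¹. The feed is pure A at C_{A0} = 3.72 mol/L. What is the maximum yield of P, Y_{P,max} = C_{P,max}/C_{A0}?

0.426

For a first-order series the maximum intermediate yield is C_{P,max}/C_{A0} = (k₁/k₂)^[k₂/(k₂−k₁)].
= (2.15/1.58)^(1.58/(1.58−2.15)) = (1.361)^(-2.772) = 0.4258.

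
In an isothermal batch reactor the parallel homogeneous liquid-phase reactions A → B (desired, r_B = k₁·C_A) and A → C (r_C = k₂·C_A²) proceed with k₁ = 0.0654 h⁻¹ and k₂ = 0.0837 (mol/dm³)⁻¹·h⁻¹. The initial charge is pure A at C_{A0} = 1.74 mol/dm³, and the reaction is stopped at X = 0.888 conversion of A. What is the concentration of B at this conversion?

C_A = C_{A0}(1−X) = 0.1949 mol/dm³.
Along a PFR/batch, dC_B/dC_A = −r_B/(r_B+r_C) = −k₁/(k₁+k₂·C_A).
Integrating from C_{A0} to C_A: C_B = (0.0654/0.0837)·ln[(0.0654+0.0837·1.74)/(0.0654+0.0837·0.195)] = 0.7814·ln(0.2110/0.08171) = 0.7414 mol/dm³.

0.741 mol/dm³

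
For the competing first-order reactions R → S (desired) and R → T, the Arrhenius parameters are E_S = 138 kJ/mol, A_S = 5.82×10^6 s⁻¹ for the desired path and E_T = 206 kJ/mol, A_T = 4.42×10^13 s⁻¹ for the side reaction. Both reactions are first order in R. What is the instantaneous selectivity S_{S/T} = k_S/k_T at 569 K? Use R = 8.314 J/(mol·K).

With equal orders, S_{S/T} = k_S/k_T = (A_S/A_T)·exp[(E_T−E_S)/(RT)].
(E_T−E_S)/(RT) = (206−138)×10³/(8.314×569) = 68000/4731 = 14.37.
k_S/k_T = (5.82×10^6/4.42×10^13)·exp(14.37) = 1.317×10^-7 × 1.749×10^6 = 0.230.

0.230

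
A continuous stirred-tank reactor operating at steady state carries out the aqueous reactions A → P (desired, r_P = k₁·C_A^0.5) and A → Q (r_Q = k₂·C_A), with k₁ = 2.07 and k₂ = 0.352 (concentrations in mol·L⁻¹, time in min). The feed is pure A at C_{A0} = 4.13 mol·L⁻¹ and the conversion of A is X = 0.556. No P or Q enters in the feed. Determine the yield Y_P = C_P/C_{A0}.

0.452

Exit C_A = C_{A0}(1−X) = 4.13×0.444 = 1.834 mol·L⁻¹.
A CSTR operates uniformly at the exit composition, giving r_P = 2.803 and r_Q = 0.6455 (each k·C_A^n at C_A = 1.834).
Fraction of consumed A going to P: r_P/(r_P+r_Q) = 0.8128.
C_P = 0.8128·C_{A0}·X = 0.8128×4.13×0.556 = 1.87 mol·L⁻¹; Y_P = C_P/C_{A0} = 0.452.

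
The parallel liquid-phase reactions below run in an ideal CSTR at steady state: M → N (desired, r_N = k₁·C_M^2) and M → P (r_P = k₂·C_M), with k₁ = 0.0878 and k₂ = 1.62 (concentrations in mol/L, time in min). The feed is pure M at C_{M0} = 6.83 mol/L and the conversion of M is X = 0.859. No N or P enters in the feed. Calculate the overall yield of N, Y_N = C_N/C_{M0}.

Exit C_M = C_{M0}(1−X) = 6.83×0.141 = 0.9630 mol/L.
In a CSTR the entire volume is at exit conditions, so r_N = 0.0878×0.9630^2 = 0.08143 and r_P = 1.62×0.9630 = 1.560.
Fraction of consumed M going to N: r_N/(r_N+r_P) = 0.04960.
C_N = 0.04960·C_{M0}·X = 0.04960×6.83×0.859 = 0.291 mol/L; Y_N = C_N/C_{M0} = 0.0426.

0.0426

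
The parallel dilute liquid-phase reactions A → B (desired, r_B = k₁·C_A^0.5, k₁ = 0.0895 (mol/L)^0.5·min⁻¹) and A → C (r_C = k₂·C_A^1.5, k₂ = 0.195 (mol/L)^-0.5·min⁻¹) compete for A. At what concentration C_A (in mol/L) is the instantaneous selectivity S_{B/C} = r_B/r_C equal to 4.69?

0.0979 mol/L

S_{B/C} = (k₁/k₂)·C_A⁻¹ ⇒ C_A = (S·k₂/k₁)^(-1).
= (4.69×0.195/0.0895)^(-1) = (10.22)^(-1) = 0.0979 mol/L.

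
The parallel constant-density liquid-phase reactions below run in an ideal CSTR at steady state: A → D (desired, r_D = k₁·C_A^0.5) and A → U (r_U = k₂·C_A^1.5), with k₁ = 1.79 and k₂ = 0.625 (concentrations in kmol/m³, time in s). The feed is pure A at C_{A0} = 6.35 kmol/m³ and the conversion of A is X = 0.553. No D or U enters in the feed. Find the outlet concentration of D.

Exit C_A = C_{A0}(1−X) = 6.35×0.447 = 2.838 kmol/m³.
A CSTR operates uniformly at the exit composition, giving r_D = 3.016 and r_U = 2.989 (each k·C_A^n at C_A = 2.838).
Fraction of consumed A going to D: r_D/(r_D+r_U) = 0.5022.
C_D = 0.5022·C_{A0}·X = 0.5022×6.35×0.553 = 1.76 kmol/m³.

1.76 kmol/m³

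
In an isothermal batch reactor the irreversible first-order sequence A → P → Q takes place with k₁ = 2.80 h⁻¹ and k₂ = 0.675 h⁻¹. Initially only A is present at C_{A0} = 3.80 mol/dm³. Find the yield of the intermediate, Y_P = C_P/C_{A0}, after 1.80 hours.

Solving the coupled first-order balances gives C_P(t) = [k₁/(k₂−k₁)]·C_{A0}·(e^(−k₁t) − e^(−k₂t)).
e^(−k₁t) = e^(−2.80×1.80) = e^(−5.040) = 0.006474; e^(−k₂t) = e^(−1.215) = 0.2967.
C_P = 2.80×3.80/(0.675−2.80) × (0.006474−0.2967) = (-5.007)×(-0.2902) = 1.453 mol/dm³.
Y_P = C_P/C_{A0} = 1.453/3.80 = 0.382.

0.382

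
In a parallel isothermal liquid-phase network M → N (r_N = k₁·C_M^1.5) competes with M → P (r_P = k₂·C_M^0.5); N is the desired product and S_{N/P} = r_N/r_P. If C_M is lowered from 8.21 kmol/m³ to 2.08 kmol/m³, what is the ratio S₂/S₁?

S_{N/P} = (k₁/k₂)·C_M, so S₂/S₁ = (C_{M,2}/C_{M,1}).
= 2.08/8.21 = 0.253.
Selectivity toward N falls as C_M falls — high-concentration operation is favoured.

0.253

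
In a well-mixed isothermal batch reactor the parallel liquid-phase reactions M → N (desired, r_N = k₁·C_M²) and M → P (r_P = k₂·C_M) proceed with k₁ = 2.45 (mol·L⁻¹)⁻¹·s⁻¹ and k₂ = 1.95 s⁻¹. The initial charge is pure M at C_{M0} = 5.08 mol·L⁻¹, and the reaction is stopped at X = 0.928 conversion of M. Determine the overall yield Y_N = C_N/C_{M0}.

0.674

C_M = C_{M0}(1−X) = 0.3658 mol·L⁻¹.
Along a PFR/batch, dC_P/dC_M = −r_P/(r_N+r_P) = −k₂/(k₂+k₁·C_M).
Integrating from C_{M0} to C_M: C_P = (1.95/2.45)·ln[(1.95+2.45·5.08)/(1.95+2.45·0.366)] = 0.7959·ln(14.40/2.846) = 1.290 mol·L⁻¹.
Then C_N = (C_{M0}−C_M) − C_P = 4.714 − 1.290 = 3.424 mol·L⁻¹.
Y_N = C_N/C_{M0} = 3.424/5.08 = 0.674.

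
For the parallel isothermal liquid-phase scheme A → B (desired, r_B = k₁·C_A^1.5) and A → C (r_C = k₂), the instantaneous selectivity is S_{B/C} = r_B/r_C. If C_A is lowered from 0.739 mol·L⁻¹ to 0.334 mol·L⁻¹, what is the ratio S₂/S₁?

0.304

S_{B/C} = (k₁/k₂)·C_A^1.5, so S₂/S₁ = (C_{A,2}/C_{A,1})^1.5.
= (0.334/0.739)^1.5 = (0.4520)^1.5 = 0.304.
Selectivity toward B falls as C_A falls — high-concentration operation is favoured.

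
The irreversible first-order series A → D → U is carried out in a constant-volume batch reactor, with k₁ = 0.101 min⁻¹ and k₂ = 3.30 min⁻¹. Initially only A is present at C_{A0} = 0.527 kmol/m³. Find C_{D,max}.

For a first-order series the maximum intermediate yield is C_{D,max}/C_{A0} = (k₁/k₂)^[k₂/(k₂−k₁)].
= (0.101/3.30)^(3.30/(3.30−0.101)) = (0.03061)^(1.032) = 0.02742.
C_{D,max} = 0.02742×0.527 = 0.0144 kmol/m³.

0.0144 kmol/m³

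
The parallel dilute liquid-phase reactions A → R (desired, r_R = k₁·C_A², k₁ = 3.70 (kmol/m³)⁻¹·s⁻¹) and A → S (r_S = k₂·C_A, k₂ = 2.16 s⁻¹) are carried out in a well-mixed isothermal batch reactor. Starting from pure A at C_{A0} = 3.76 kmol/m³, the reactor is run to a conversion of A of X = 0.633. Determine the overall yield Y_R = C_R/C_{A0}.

C_A = C_{A0}(1−X) = 1.380 kmol/m³.
Along a PFR/batch, dC_S/dC_A = −r_S/(r_R+r_S) = −k₂/(k₂+k₁·C_A).
Integrating from C_{A0} to C_A: C_S = (2.16/3.70)·ln[(2.16+3.70·3.76)/(2.16+3.70·1.38)] = 0.5838·ln(16.07/7.266) = 0.4635 kmol/m³.
Then C_R = (C_{A0}−C_A) − C_S = 2.380 − 0.4635 = 1.917 kmol/m³.
Y_R = C_R/C_{A0} = 1.917/3.76 = 0.510.

0.510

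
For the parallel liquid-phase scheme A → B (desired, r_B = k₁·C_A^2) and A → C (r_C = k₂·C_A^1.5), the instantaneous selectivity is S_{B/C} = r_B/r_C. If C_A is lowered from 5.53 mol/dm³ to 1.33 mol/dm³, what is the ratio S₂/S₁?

0.490

S_{B/C} = (k₁/k₂)·C_A^0.5, so S₂/S₁ = (C_{A,2}/C_{A,1})^0.5.
= (1.33/5.53)^0.5 = (0.2405)^0.5 = 0.490.
Selectivity toward B falls as C_A falls — high-concentration operation is favoured.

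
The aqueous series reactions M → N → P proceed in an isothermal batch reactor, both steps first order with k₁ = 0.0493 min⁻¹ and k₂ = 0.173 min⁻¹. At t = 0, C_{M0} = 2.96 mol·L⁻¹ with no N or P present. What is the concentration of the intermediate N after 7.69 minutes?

The intermediate concentration in a first-order A→B→C sequence is C_N = k₁C_{M0}(e^(−k₁t) − e^(−k₂t))/(k₂−k₁).
e^(−k₁t) = e^(−0.0493×7.69) = e^(−0.3791) = 0.6845; e^(−k₂t) = e^(−1.330) = 0.2644.
C_N = 0.0493×2.96/(0.173−0.0493) × (0.6845−0.2644) = 1.180×0.4201 = 0.4956 mol·L⁻¹.

0.496 mol·L⁻¹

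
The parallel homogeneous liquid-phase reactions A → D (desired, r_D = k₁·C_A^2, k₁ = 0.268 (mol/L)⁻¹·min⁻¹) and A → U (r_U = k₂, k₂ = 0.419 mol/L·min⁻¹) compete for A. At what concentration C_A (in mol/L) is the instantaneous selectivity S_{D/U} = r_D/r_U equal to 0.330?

S_{D/U} = (k₁/k₂)·C_A^2 ⇒ C_A = (S·k₂/k₁)^(0.5).
= (0.330×0.419/0.268)^(0.5) = (0.5159)^(0.5) = 0.718 mol/L.

0.718 mol/L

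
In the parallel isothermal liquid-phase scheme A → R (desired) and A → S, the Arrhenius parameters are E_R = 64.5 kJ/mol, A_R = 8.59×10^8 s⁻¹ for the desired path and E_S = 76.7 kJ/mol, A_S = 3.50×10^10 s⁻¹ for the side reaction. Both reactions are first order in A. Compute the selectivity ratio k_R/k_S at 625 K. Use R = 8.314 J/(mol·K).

0.257

Since both paths have the same order in A, the concentration cancels and S_{R/S} = k_R/k_S = (A_R/A_S)·exp[(E_S−E_R)/(RT)].
(E_S−E_R)/(RT) = (76.7−64.5)×10³/(8.314×625) = 12200/5196 = 2.348.
k_R/k_S = (8.59×10^8/3.50×10^10)·exp(2.348) = 0.02454 × 10.46 = 0.257.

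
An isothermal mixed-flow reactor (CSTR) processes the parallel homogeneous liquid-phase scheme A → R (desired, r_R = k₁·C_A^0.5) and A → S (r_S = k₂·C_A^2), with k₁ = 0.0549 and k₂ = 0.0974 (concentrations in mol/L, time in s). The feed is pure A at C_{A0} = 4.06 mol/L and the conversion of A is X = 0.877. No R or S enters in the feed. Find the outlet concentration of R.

2.19 mol/L

Exit C_A = C_{A0}(1−X) = 4.06×0.123 = 0.4994 mol/L.
In a CSTR the entire volume is at exit conditions, so r_R = 0.0549×0.4994^0.5 = 0.03880 and r_S = 0.0974×0.4994^2 = 0.02429.
Fraction of consumed A going to R: r_R/(r_R+r_S) = 0.6150.
C_R = 0.6150·C_{A0}·X = 0.6150×4.06×0.877 = 2.19 mol/L.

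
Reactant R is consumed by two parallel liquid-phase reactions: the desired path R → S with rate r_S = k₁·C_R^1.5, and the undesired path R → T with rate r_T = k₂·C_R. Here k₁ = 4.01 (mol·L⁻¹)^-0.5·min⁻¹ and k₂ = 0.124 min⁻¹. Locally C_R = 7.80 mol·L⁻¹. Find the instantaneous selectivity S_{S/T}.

S_{S/T} = r_S/r_T = (k₁·C_R^1.5)/(k₂·C_R) = (k₁/k₂)·C_R^0.5.
= (4.01×7.800^1.5) / (0.124×7.800) = 87.35/0.9672 = 90.3.
Since the desired path is higher order in R, keeping C_R high (PFR or concentrated feed) favours S.

90.3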